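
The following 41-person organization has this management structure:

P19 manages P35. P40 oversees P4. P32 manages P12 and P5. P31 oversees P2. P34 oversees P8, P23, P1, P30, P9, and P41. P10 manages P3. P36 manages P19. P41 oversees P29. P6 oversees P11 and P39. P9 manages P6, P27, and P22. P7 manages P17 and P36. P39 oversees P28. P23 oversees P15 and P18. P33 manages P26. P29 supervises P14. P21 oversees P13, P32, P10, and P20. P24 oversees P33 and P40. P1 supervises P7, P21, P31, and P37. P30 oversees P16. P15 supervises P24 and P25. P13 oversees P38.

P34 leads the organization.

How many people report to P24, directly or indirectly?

4

P24 directly manages P33, P40. Under P33: P26 (1). Under P40: P4 (1). So P24's organization is 2 direct reports plus everyone under them: 2 + 2 = 4.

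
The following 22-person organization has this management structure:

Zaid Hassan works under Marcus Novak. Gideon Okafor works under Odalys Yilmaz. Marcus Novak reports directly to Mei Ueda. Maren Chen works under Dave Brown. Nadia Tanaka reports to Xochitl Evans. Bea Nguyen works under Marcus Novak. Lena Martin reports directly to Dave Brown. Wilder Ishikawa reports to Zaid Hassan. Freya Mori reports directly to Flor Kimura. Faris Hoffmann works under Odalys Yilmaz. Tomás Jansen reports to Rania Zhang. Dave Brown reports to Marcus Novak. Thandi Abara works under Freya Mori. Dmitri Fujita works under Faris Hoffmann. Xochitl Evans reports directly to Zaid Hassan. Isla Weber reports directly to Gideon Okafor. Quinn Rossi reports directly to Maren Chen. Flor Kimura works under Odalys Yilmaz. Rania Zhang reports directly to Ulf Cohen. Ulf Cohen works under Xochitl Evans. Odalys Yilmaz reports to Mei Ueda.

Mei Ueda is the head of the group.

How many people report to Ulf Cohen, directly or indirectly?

Ulf Cohen directly manages Rania Zhang. Under Rania Zhang: Tomás Jansen (1). That's 2 in total.

2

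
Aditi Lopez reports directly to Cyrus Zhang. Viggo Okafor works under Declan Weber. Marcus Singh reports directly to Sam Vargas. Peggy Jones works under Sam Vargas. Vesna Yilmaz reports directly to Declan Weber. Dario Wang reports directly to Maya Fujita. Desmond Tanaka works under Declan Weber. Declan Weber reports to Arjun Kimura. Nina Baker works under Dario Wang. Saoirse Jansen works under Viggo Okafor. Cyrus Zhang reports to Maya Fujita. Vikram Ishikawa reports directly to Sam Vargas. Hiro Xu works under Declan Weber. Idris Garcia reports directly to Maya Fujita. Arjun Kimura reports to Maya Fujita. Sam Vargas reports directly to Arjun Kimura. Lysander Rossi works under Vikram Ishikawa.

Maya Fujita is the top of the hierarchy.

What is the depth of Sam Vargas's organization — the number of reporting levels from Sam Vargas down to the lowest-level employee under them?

2

The longest chain under Sam Vargas runs Sam Vargas → Vikram Ishikawa → Lysander Rossi, which is 2 levels below Sam Vargas.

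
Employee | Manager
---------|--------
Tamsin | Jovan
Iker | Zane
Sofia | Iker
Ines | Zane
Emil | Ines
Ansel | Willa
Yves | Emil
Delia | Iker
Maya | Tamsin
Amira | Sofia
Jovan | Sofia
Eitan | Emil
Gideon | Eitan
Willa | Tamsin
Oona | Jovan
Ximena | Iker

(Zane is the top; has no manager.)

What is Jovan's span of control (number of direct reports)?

2

Jovan directly manages Tamsin, Oona. That is 2 direct reports.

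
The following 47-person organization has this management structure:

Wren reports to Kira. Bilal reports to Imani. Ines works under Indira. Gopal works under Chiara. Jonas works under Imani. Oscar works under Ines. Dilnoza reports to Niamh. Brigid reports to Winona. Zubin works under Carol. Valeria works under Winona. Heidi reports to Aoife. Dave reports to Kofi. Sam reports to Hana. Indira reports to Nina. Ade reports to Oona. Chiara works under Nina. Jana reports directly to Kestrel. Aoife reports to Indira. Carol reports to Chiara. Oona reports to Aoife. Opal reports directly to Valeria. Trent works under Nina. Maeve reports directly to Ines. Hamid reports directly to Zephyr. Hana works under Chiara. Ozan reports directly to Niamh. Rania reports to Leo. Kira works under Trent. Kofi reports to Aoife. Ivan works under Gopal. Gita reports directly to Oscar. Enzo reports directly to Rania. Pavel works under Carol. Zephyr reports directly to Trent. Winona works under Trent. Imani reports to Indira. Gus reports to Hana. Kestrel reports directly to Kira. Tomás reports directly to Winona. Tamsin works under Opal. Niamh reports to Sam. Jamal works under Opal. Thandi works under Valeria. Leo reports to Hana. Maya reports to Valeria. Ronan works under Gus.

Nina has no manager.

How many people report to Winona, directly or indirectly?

Winona directly manages Brigid, Valeria, Tomás. Brigid has no reports. Under Valeria: Maya, Thandi, Opal, Jamal, Tamsin (5). Tomás has no reports. So Winona's organization is 3 direct reports plus everyone under them: 1 + 6 + 1 = 8.

8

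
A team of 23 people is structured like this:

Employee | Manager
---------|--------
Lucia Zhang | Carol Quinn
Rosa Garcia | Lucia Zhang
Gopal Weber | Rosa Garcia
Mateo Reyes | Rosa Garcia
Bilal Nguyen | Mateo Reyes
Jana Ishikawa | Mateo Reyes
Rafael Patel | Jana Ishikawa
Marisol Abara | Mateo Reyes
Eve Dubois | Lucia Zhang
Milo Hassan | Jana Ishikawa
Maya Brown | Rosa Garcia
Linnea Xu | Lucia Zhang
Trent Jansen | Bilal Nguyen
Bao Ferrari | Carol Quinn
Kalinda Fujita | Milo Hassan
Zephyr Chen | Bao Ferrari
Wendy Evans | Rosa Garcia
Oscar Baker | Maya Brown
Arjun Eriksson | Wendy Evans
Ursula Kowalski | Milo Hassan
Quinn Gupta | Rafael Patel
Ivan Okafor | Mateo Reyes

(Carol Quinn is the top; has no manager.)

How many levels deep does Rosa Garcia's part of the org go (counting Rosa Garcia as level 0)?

4

The longest chain under Rosa Garcia runs Rosa Garcia → Mateo Reyes → Jana Ishikawa → Milo Hassan → Ursula Kowalski, which is 4 levels below Rosa Garcia.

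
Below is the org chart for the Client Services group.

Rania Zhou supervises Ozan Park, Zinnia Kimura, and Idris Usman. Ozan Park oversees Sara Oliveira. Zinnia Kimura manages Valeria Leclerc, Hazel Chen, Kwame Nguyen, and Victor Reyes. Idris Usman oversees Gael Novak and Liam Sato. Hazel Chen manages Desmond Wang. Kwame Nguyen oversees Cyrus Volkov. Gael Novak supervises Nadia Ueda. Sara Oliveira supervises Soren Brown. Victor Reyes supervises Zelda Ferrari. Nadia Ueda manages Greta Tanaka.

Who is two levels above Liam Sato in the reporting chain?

Liam Sato reports to Idris Usman, and Idris Usman reports to Rania Zhou. So Liam Sato's skip-level manager is Rania Zhou.

Rania Zhou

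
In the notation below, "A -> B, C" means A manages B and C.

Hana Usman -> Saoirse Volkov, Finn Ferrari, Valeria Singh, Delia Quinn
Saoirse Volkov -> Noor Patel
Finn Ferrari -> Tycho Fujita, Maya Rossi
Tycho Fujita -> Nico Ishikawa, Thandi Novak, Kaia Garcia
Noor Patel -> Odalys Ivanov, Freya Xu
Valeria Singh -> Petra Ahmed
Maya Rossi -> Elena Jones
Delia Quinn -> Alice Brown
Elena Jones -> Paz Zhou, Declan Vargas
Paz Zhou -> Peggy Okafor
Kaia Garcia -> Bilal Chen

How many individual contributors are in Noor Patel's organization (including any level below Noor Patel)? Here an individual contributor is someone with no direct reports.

2

The people in Noor Patel's organization with no one reporting to them are Freya Xu, Odalys Ivanov. That is 2.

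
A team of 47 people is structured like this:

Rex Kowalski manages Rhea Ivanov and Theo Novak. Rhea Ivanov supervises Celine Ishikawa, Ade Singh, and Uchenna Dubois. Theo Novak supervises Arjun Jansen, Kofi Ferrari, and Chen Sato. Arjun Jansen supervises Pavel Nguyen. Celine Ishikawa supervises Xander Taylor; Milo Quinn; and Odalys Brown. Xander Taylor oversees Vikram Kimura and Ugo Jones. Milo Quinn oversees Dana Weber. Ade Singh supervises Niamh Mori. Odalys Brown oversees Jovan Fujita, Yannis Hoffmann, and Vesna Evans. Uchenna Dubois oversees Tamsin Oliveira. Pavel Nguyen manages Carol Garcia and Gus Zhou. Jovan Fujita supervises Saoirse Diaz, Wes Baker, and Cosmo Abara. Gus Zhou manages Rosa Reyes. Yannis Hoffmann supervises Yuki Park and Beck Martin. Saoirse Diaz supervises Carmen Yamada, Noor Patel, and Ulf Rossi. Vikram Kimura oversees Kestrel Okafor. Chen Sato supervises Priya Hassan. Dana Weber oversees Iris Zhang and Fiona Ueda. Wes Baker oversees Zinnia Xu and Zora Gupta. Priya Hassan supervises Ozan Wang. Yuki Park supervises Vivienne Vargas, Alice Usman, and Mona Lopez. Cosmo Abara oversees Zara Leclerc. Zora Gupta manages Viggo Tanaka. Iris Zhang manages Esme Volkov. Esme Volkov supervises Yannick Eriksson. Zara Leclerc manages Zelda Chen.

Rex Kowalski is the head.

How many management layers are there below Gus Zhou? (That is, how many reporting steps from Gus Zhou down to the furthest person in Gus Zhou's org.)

1

The longest chain under Gus Zhou runs Gus Zhou → Rosa Reyes, which is 1 level below Gus Zhou.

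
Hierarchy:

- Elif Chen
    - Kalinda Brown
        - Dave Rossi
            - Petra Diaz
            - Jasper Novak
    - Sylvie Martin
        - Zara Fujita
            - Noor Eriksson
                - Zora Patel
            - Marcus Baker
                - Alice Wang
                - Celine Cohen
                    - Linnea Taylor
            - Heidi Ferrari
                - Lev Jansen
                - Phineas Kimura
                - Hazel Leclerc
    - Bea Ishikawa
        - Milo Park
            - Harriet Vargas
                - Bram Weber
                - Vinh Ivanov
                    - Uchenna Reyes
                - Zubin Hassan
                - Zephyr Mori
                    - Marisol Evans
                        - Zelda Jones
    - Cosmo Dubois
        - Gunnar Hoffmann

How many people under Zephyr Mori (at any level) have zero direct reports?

The only person in Zephyr Mori's organization with no one reporting to them is Zelda Jones. That is 1.

1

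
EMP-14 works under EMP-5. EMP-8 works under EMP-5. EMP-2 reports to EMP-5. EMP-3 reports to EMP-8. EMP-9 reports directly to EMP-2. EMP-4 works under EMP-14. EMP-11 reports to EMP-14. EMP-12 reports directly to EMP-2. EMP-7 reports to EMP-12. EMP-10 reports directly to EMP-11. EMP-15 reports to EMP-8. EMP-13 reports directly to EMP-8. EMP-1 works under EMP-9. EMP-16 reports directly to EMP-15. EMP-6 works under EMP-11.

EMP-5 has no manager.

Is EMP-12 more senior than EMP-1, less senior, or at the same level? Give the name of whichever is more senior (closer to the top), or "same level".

EMP-12

EMP-12 is 2 levels below EMP-5; EMP-1 is 3. EMP-12 is higher.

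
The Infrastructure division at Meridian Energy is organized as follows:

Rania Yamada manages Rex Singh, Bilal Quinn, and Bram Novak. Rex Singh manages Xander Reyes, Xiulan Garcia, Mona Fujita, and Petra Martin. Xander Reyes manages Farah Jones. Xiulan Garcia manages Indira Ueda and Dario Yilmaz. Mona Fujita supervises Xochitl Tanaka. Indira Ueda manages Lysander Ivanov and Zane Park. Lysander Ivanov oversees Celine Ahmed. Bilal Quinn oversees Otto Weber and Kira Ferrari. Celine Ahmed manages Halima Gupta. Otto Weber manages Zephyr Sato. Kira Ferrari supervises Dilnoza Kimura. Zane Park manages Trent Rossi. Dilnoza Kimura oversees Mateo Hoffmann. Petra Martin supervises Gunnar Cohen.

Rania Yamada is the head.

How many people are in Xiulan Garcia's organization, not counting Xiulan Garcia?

7

Xiulan Garcia directly manages Indira Ueda, Dario Yilmaz. Under Indira Ueda: Zane Park, Trent Rossi, Lysander Ivanov, Celine Ahmed, Halima Gupta (5). Dario Yilmaz has no reports. So Xiulan Garcia's organization is 2 direct reports plus everyone under them: 6 + 1 = 7.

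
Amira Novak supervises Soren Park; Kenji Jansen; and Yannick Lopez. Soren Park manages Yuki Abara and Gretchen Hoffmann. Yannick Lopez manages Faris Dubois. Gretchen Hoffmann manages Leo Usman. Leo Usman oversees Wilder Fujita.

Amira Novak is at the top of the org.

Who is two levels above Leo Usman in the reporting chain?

Leo Usman reports to Gretchen Hoffmann, and Gretchen Hoffmann reports to Soren Park. So Leo Usman's skip-level manager is Soren Park.

Soren Park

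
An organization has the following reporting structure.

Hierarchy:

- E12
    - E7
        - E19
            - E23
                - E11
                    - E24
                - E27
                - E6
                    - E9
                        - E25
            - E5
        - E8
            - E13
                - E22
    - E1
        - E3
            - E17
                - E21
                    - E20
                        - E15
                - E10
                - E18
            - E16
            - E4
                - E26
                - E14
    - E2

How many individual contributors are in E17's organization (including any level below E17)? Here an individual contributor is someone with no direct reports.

The people in E17's organization with no one reporting to them are E18, E10, E15. That is 3.

3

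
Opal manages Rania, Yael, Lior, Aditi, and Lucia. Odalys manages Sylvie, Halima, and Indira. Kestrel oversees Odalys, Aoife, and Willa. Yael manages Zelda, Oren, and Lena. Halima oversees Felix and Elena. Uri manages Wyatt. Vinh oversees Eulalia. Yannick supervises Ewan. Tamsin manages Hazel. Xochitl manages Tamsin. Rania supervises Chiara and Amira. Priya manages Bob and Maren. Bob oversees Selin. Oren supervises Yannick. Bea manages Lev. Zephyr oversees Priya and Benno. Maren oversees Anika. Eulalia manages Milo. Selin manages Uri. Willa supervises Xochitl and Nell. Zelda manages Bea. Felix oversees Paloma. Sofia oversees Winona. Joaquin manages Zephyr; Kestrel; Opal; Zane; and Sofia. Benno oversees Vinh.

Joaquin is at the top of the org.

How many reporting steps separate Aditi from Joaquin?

2

Chain from Aditi up to Joaquin: Aditi → Opal → Joaquin. That is 2 steps up, so Aditi is 2 levels below Joaquin.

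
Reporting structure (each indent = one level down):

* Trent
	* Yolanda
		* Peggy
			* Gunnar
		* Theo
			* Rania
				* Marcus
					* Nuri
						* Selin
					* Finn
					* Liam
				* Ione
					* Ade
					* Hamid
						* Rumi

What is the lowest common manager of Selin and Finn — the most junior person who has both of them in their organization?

Marcus

Selin's chain of managers is Nuri, Marcus, Rania, Theo, Yolanda, Trent. Finn's chain of managers is Marcus, Rania, Theo, Yolanda, Trent. The first manager that appears in both chains is Marcus.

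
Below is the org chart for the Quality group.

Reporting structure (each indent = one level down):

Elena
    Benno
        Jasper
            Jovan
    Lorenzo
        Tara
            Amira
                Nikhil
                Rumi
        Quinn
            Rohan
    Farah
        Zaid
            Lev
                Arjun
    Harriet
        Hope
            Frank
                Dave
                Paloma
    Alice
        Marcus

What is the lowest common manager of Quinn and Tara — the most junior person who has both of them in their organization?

Lorenzo

Quinn's chain of managers is Lorenzo, Elena. Tara's chain of managers is Lorenzo, Elena. The first manager that appears in both chains is Lorenzo.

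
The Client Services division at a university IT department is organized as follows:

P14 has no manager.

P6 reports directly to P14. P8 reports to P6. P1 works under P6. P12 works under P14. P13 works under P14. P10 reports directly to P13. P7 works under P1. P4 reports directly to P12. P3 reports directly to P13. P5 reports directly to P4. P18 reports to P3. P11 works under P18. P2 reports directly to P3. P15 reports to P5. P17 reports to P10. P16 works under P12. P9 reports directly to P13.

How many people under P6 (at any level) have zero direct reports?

The people in P6's organization with no one reporting to them are P7, P8. That is 2.

2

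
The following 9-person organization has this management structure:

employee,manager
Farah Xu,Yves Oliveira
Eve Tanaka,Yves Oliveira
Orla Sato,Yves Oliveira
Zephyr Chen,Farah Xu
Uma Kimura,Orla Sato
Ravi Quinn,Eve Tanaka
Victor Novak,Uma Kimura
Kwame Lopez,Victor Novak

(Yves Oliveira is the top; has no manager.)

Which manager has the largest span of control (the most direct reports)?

Yves Oliveira

Direct-report counts: Yves Oliveira has 3; Orla Sato has 1; Uma Kimura has 1; Victor Novak has 1; Eve Tanaka has 1; Farah Xu has 1. The largest is 3, held by Yves Oliveira.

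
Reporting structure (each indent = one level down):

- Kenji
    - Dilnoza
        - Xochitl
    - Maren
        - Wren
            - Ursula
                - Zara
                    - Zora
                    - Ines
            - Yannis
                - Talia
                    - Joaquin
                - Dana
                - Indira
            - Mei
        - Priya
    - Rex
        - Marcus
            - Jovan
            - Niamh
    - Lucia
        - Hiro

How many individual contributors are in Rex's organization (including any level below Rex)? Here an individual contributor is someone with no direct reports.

The people in Rex's organization with no one reporting to them are Niamh, Jovan. That is 2.

2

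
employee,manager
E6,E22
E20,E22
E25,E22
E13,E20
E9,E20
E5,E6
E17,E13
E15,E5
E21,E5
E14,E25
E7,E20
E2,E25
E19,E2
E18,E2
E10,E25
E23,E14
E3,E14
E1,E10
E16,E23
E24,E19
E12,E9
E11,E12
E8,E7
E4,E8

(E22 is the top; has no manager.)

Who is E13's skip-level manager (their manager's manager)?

E13 reports to E20, and E20 reports to E22. So E13's skip-level manager is E22.

E22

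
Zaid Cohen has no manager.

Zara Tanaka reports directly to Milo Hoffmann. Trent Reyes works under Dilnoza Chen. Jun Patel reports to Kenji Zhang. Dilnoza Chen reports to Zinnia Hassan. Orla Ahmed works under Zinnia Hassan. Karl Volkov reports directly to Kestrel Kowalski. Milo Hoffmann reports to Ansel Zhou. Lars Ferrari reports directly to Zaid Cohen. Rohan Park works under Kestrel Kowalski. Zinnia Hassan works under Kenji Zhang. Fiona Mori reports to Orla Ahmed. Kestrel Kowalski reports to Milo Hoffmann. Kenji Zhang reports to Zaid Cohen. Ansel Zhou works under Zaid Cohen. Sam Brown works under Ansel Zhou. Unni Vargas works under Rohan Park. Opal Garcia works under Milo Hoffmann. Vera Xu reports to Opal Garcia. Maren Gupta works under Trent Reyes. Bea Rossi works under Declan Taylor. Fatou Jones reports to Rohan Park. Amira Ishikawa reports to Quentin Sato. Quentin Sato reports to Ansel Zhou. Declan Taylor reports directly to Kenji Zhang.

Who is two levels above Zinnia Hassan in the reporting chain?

Zaid Cohen

Zinnia Hassan reports to Kenji Zhang, and Kenji Zhang reports to Zaid Cohen. So Zinnia Hassan's skip-level manager is Zaid Cohen.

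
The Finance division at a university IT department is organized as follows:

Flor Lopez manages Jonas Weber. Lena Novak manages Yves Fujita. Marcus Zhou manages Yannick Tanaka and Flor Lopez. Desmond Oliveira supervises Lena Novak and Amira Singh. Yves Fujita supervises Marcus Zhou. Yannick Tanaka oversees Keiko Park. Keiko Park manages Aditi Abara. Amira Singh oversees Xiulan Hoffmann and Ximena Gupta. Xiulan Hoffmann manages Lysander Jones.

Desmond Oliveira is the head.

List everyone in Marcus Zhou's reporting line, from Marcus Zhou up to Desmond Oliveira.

Marcus Zhou -> Yves Fujita -> Lena Novak -> Desmond Oliveira

Marcus Zhou reports to Yves Fujita. Yves Fujita reports to Lena Novak. Lena Novak reports to Desmond Oliveira. Desmond Oliveira is at the top.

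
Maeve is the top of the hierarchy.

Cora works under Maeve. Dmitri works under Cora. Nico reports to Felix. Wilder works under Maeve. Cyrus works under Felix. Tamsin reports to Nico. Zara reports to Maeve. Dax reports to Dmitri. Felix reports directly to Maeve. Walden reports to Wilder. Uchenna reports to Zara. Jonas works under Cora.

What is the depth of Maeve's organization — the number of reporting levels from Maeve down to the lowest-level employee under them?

3

The longest chain under Maeve runs Maeve → Cora → Dmitri → Dax, which is 3 levels below Maeve.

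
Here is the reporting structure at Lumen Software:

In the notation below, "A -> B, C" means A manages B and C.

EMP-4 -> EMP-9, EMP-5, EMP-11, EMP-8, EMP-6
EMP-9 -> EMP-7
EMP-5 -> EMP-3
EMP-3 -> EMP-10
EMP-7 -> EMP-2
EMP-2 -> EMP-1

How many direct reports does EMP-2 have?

EMP-2 directly manages EMP-1. That is 1 direct report.

1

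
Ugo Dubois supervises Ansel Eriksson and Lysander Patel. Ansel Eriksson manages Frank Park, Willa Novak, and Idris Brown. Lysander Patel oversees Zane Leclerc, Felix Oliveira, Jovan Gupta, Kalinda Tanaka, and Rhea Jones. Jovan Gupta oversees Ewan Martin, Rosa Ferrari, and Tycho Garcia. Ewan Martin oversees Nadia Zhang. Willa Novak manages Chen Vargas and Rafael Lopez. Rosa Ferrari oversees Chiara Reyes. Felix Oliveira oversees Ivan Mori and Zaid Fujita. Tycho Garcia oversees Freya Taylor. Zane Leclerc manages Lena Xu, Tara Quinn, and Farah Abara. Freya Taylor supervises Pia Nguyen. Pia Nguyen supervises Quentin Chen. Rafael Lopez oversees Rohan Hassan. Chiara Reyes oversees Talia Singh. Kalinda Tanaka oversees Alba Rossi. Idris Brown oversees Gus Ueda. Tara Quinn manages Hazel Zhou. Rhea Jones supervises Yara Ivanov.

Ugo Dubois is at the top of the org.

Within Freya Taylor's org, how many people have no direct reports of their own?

1

The only person in Freya Taylor's organization with no one reporting to them is Quentin Chen. That is 1.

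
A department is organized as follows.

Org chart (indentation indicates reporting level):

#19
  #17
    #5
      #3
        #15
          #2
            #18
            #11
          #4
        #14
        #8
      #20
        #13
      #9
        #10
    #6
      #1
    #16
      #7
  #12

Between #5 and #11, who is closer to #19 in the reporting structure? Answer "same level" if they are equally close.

#5

#5 is 2 levels below #19; #11 is 6. #5 is higher.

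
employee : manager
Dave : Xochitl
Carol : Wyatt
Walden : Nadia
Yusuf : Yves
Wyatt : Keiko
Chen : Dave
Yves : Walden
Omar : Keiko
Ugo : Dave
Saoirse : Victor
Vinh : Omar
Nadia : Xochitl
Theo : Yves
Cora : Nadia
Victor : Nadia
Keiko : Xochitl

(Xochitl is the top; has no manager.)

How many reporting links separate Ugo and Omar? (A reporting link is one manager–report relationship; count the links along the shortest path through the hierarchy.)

4

Ugo is 2 levels below Xochitl, and Omar is 2 levels below Xochitl (their lowest common manager). The shortest path runs up from Ugo to Xochitl and back down to Omar: 2 + 2 = 4 links.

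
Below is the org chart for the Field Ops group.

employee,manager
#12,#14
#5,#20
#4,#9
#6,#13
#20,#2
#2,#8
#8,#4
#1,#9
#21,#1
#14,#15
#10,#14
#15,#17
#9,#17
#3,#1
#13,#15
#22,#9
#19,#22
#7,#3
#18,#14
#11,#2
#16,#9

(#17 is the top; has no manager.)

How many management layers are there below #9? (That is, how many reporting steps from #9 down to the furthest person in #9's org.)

5

The longest chain under #9 runs #9 → #4 → #8 → #2 → #20 → #5, which is 5 levels below #9.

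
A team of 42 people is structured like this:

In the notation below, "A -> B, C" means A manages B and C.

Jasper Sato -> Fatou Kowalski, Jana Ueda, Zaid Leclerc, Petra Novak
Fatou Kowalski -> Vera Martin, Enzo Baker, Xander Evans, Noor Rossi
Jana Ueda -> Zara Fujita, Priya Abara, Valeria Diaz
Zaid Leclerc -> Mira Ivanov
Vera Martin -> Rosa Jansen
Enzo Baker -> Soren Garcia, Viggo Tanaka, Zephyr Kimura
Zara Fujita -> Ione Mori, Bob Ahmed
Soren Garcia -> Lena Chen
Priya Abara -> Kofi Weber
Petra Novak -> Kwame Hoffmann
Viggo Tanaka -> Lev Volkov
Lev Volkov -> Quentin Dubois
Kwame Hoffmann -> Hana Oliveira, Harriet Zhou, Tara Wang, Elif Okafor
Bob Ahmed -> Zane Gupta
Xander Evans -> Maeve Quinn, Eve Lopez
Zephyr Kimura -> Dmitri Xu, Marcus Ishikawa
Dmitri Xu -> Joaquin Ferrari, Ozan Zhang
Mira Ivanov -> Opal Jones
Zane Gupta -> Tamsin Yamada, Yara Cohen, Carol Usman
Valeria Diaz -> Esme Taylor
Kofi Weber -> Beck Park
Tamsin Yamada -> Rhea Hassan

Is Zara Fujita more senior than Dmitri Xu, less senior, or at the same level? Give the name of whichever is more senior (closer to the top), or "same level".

Zara Fujita

Zara Fujita is 2 levels below Jasper Sato; Dmitri Xu is 4. Zara Fujita is higher.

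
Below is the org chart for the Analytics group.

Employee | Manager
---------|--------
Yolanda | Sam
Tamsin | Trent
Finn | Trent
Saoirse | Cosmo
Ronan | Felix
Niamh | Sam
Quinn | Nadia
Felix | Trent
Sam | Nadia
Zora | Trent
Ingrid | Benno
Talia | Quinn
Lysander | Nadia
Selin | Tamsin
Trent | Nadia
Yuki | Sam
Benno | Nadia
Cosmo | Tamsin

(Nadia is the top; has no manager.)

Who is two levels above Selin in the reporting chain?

Trent

Selin reports to Tamsin, and Tamsin reports to Trent. So Selin's skip-level manager is Trent.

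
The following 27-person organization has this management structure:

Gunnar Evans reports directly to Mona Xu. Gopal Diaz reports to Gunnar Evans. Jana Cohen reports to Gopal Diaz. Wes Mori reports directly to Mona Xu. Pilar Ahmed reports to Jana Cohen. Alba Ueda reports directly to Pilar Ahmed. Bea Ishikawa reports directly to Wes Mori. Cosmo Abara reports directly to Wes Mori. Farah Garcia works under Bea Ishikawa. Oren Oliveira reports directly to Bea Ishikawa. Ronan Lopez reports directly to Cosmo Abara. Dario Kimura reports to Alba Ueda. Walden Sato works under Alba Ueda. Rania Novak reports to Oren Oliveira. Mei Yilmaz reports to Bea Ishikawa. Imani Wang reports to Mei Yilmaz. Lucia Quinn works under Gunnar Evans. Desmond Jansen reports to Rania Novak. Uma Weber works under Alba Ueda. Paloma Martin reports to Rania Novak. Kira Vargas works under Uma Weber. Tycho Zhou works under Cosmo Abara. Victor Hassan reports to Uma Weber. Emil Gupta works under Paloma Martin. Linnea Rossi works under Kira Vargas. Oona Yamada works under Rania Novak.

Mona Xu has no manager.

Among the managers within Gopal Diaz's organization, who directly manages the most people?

Direct-report counts within Gopal Diaz's organization: Gopal Diaz has 1; Jana Cohen has 1; Pilar Ahmed has 1; Alba Ueda has 3; Uma Weber has 2; Kira Vargas has 1. The largest is 3, held by Alba Ueda.

Alba Ueda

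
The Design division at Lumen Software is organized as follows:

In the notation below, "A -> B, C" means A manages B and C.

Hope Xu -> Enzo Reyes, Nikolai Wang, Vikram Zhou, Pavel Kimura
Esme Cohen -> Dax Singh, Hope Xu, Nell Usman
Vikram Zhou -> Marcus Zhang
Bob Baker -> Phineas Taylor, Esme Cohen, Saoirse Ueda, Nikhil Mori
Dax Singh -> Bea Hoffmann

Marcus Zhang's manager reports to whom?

Marcus Zhang reports to Vikram Zhou, and Vikram Zhou reports to Hope Xu. So Marcus Zhang's skip-level manager is Hope Xu.

Hope Xu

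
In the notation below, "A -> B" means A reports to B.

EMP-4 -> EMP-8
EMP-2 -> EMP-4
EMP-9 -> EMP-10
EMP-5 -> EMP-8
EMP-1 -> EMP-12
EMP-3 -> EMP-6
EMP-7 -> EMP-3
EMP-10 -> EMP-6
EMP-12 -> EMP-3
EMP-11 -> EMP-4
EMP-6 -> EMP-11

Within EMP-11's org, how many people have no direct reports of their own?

3

The people in EMP-11's organization with no one reporting to them are EMP-9, EMP-7, EMP-1. That is 3.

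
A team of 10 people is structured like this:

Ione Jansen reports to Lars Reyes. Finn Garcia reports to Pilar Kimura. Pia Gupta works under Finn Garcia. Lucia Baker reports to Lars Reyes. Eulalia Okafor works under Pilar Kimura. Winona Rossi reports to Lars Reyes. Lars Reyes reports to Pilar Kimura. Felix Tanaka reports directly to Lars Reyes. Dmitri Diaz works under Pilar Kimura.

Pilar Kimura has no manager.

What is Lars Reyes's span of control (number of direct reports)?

Lars Reyes directly manages Ione Jansen, Lucia Baker, Winona Rossi, Felix Tanaka. That is 4 direct reports.

4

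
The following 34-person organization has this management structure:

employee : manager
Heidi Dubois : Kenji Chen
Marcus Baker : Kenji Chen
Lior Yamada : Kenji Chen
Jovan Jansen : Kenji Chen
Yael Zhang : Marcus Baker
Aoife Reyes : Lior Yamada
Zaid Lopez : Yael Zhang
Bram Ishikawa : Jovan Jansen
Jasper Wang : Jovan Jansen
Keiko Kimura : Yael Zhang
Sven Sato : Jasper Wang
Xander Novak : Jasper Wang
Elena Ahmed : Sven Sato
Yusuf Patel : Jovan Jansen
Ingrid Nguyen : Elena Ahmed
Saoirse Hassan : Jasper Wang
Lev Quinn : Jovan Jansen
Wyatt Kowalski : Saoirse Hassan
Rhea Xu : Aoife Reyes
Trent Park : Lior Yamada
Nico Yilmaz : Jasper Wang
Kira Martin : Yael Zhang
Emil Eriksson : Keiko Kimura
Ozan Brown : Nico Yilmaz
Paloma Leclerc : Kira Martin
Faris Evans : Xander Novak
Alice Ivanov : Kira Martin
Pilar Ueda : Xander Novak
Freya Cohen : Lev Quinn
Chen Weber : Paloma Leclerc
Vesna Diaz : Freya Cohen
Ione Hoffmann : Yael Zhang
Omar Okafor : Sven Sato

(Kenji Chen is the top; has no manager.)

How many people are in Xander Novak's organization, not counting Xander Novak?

Xander Novak directly manages Faris Evans, Pilar Ueda. Faris Evans has no reports. Pilar Ueda has no reports. So Xander Novak's organization is 2 direct reports plus everyone under them: 1 + 1 = 2.

2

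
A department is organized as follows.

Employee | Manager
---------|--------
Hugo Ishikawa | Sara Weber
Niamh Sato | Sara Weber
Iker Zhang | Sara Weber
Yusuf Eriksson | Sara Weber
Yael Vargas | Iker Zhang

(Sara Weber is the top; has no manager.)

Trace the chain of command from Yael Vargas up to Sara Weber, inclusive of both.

Yael Vargas reports to Iker Zhang. Iker Zhang reports to Sara Weber. Sara Weber is at the top.

Yael Vargas -> Iker Zhang -> Sara Weber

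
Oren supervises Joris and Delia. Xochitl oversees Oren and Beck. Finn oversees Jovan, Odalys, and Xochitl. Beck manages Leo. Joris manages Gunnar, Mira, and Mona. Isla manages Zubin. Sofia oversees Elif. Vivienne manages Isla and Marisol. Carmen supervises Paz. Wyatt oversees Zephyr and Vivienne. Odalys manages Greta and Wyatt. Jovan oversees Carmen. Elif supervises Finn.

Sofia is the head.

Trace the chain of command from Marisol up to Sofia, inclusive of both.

Marisol reports to Vivienne. Vivienne reports to Wyatt. Wyatt reports to Odalys. Odalys reports to Finn. Finn reports to Elif. Elif reports to Sofia. Sofia is at the top.

Marisol -> Vivienne -> Wyatt -> Odalys -> Finn -> Elif -> Sofia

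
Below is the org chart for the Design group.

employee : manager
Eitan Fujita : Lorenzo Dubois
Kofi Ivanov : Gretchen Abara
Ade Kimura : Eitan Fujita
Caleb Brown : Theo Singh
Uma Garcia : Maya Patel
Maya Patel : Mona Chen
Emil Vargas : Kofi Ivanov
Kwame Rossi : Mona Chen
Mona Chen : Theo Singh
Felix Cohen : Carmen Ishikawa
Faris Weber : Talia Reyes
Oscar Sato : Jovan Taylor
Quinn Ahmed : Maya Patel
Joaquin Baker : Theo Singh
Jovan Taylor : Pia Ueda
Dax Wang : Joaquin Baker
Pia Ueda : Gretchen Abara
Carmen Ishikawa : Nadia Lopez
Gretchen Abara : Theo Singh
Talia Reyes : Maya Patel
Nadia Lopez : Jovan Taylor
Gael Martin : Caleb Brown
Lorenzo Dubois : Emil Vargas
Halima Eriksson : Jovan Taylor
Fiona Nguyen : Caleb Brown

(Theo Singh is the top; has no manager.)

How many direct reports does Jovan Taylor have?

3

Jovan Taylor directly manages Halima Eriksson, Oscar Sato, Nadia Lopez. That is 3 direct reports.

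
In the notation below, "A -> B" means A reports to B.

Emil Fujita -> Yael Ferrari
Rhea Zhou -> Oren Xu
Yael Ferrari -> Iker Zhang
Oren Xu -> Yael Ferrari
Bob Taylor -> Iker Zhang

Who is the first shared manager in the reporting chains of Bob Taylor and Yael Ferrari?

Iker Zhang

Bob Taylor's chain of managers is Iker Zhang. Yael Ferrari's chain of managers is Iker Zhang. The first manager that appears in both chains is Iker Zhang.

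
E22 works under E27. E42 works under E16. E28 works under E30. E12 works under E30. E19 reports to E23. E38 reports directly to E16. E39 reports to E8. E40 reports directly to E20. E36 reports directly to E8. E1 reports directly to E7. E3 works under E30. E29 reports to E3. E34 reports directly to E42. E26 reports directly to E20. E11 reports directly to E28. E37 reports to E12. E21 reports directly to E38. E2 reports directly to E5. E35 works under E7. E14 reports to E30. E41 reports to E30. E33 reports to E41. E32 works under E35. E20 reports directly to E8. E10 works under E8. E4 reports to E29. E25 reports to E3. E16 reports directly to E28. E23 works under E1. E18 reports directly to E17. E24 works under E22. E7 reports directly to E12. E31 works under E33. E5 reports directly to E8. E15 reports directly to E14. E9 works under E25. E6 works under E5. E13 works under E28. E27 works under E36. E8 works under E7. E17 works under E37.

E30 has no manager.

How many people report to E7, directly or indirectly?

18

E7 directly manages E1, E8, E35. Under E1: E23, E19 (2). Under E8: E10, E39, E36, E27, E22, E24, E5, E6, E2, E20, E40, E26 (12). Under E35: E32 (1). So E7's organization is 3 direct reports plus everyone under them: 3 + 13 + 2 = 18.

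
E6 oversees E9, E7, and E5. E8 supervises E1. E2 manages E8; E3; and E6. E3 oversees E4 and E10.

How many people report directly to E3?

E3 directly manages E4, E10. That is 2 direct reports.

2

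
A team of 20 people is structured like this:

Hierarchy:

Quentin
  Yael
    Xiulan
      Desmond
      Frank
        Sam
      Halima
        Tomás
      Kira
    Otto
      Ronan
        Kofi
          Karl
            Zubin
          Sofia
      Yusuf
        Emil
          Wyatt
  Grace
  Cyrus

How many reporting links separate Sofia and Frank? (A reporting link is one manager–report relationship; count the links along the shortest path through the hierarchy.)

6

Sofia is 4 levels below Yael, and Frank is 2 levels below Yael (their lowest common manager). The shortest path runs up from Sofia to Yael and back down to Frank: 4 + 2 = 6 links.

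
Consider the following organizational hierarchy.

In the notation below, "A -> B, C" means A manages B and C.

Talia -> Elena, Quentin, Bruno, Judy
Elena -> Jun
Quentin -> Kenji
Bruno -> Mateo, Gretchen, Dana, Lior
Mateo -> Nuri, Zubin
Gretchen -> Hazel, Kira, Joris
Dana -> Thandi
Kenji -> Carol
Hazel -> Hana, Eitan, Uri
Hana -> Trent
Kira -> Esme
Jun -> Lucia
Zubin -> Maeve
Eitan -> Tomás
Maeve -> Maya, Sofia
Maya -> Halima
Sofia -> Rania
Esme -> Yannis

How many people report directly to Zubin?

Zubin directly manages Maeve. That is 1 direct report.

1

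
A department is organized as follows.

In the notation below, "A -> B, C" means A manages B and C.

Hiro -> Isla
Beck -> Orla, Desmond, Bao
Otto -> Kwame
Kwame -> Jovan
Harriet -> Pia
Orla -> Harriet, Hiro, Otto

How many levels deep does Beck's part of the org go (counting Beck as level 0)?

4

The longest chain under Beck runs Beck → Orla → Otto → Kwame → Jovan, which is 4 levels below Beck.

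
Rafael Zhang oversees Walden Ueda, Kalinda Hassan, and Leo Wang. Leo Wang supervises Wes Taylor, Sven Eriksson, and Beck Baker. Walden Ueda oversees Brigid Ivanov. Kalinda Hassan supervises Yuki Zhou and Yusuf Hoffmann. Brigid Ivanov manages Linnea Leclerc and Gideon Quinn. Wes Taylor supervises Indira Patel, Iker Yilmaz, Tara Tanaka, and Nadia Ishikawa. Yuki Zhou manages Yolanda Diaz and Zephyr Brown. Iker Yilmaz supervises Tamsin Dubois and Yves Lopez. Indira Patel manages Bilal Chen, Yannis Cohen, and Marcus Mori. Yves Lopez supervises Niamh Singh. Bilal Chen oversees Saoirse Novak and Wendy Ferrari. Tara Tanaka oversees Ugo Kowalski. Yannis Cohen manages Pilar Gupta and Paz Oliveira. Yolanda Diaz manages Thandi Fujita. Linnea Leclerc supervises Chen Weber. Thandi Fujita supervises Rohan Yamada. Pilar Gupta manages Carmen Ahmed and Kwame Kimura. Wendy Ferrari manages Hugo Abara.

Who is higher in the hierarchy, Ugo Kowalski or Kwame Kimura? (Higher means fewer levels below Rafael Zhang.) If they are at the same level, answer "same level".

Ugo Kowalski is 4 levels below Rafael Zhang; Kwame Kimura is 6. Ugo Kowalski is higher.

Ugo Kowalski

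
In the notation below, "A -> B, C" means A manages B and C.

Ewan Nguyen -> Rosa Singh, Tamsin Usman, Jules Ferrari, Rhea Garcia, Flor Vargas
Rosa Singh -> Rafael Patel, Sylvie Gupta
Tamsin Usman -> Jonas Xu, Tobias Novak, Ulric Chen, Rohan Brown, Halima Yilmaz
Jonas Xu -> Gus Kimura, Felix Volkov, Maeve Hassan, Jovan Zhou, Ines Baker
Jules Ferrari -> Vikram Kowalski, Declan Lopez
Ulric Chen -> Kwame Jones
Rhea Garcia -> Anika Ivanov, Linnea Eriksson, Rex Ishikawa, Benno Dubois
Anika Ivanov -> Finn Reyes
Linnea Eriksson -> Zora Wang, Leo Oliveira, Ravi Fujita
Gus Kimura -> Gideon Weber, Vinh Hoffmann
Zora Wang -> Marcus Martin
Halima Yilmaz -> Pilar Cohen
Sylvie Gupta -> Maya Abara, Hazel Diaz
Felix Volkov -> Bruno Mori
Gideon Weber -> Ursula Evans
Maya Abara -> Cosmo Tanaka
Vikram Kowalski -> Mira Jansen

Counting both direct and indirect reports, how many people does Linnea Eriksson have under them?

Linnea Eriksson directly manages Zora Wang, Leo Oliveira, Ravi Fujita. Under Zora Wang: Marcus Martin (1). Leo Oliveira has no reports. Ravi Fujita has no reports. So Linnea Eriksson's organization is 3 direct reports plus everyone under them: 2 + 1 + 1 = 4.

4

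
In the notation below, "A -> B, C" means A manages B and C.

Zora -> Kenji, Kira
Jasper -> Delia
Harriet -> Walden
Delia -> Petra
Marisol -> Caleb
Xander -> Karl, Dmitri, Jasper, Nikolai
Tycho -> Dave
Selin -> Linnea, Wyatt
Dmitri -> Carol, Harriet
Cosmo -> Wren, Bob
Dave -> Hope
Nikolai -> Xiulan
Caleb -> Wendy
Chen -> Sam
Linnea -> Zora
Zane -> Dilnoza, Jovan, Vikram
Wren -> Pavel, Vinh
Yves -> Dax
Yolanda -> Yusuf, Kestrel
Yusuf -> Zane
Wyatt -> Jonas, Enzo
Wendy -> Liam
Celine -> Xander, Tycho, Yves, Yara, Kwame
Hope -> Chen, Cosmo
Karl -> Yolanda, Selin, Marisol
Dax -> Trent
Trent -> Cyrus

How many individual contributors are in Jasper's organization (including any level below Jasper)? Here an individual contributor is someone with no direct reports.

1

The only person in Jasper's organization with no one reporting to them is Petra. That is 1.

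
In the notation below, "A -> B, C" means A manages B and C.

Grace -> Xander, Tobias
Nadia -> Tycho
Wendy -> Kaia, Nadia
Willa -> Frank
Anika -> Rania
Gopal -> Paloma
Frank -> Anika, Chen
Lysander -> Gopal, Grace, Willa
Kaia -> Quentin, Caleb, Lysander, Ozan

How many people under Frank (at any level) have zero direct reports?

The people in Frank's organization with no one reporting to them are Chen, Rania. That is 2.

2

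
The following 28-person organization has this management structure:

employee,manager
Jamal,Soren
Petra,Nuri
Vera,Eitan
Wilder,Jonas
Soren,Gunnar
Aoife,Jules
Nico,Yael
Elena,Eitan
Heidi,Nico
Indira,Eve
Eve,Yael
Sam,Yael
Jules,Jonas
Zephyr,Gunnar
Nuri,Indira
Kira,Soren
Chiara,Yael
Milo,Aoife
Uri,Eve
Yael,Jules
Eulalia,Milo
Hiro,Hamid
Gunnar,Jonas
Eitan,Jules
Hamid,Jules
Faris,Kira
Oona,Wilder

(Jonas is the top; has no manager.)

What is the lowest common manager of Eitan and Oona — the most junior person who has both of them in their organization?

Jonas

Eitan's chain of managers is Jules, Jonas. Oona's chain of managers is Wilder, Jonas. The first manager that appears in both chains is Jonas.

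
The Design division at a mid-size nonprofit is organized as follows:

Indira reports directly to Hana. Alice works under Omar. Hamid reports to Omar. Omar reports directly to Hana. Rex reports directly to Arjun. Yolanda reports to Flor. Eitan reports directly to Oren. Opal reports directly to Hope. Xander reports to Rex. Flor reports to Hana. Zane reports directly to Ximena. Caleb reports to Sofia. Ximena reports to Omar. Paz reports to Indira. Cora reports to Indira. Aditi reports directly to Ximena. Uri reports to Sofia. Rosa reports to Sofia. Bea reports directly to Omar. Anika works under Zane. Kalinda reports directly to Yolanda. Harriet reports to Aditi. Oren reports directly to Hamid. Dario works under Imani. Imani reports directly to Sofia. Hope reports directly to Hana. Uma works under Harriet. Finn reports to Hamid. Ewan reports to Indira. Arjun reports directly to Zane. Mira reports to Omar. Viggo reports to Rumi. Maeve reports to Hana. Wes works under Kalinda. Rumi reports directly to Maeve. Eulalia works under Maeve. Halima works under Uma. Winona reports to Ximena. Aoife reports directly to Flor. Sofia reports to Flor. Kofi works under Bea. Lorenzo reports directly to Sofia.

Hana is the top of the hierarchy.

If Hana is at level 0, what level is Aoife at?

2

Chain from Aoife up to Hana: Aoife → Flor → Hana. That is 2 steps up, so Aoife is 2 levels below Hana.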